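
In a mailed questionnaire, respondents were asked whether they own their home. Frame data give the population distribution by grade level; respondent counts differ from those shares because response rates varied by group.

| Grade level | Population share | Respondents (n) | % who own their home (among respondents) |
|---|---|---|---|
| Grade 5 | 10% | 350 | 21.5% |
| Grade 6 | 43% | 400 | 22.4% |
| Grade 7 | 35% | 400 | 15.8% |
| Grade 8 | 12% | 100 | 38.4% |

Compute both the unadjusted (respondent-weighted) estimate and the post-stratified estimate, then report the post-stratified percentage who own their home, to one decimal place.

Without adjustment, the pooled respondent share is:
  (350/1250)×21.5 + (400/1250)×22.4 + (400/1250)×15.8 + (100/1250)×38.4 = 21.316%
Reweighting by population grade level shares:
  0.1×21.5 + 0.43×22.4 + 0.35×15.8 + 0.12×38.4 = 21.92%

21.9%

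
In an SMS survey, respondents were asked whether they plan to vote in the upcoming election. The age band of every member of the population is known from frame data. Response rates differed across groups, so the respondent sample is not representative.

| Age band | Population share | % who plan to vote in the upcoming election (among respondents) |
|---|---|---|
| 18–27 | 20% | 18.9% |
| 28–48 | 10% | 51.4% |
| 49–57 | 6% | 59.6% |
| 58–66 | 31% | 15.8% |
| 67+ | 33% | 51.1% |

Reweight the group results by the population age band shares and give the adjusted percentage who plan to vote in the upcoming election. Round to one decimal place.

Each cell contributes population-share × respondent value:
  18–27: 0.2 × 18.9 = 3.78
  28–48: 0.1 × 51.4 = 5.14
  49–57: 0.06 × 59.6 = 3.576
  58–66: 0.31 × 15.8 = 4.898
  67+: 0.33 × 51.1 = 16.863
Post-stratified estimate = 34.257 → 34.3%.

34.3%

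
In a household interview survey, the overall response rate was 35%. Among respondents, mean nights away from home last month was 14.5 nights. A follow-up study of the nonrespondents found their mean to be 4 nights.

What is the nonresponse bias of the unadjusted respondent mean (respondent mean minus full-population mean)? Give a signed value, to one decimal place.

Nonresponse fraction = 1 − 0.35 = 0.65.
Bias = (nonresponse fraction) × (respondent mean − nonrespondent mean)
     = 0.65 × (14.5 − 4) = 0.65 × 10.5 = 6.825.

+6.8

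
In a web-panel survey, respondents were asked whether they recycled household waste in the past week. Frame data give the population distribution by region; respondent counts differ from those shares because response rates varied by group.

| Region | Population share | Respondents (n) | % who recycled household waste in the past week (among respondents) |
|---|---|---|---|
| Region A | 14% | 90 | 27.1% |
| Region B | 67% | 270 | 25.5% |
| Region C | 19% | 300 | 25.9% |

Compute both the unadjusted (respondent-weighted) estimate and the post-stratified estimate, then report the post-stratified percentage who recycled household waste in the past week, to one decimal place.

Without adjustment, the pooled respondent share is:
  (90/660)×27.1 + (270/660)×25.5 + (300/660)×25.9 = 25.9%
Post-stratifying to population shares instead:
  0.14×27.1 + 0.67×25.5 + 0.19×25.9 = 25.8%

25.8%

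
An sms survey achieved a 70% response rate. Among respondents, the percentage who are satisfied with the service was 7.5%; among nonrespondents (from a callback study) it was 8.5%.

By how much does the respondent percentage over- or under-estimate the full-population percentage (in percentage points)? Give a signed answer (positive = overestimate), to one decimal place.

-0.3 percentage points

Nonresponse fraction = 1 − 0.7 = 0.3.
Bias = (nonresponse fraction) × (respondent percentage − nonrespondent percentage)
     = 0.3 × (7.5 − 8.5) = 0.3 × -1 = -0.3.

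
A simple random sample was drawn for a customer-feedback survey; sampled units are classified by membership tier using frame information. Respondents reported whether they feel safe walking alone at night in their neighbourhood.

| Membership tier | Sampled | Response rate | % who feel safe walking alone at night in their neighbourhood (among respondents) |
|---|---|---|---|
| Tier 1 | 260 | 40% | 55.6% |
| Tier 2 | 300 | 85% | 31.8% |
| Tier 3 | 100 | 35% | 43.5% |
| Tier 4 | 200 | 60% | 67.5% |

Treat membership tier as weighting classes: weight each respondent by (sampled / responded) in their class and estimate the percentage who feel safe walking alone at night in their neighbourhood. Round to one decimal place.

Inverse-response-rate weighting restores each class to its sampled count, so class totals weight by n_sampled:
  Tier 1: 260 × 55.6 = 14,456
  Tier 2: 300 × 31.8 = 9540
  Tier 3: 100 × 43.5 = 4350
  Tier 4: 200 × 67.5 = 13,500
Adjusted estimate = 41,846 / 860 = 48.6581 → 48.7%.

48.7%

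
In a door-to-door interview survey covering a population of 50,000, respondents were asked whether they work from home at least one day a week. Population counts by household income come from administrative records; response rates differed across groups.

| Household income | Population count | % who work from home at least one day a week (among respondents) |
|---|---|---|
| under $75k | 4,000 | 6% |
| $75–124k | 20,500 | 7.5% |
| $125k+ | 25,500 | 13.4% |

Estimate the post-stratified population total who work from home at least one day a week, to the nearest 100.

5,200

Each cell contributes its population count × the respondent rate:
  under $75k: 4,000 × 6% = 240
  $75–124k: 20,500 × 7.5% = 1537.5
  $125k+: 25,500 × 13.4% = 3417
Estimated total = 5194.5 → 5,200.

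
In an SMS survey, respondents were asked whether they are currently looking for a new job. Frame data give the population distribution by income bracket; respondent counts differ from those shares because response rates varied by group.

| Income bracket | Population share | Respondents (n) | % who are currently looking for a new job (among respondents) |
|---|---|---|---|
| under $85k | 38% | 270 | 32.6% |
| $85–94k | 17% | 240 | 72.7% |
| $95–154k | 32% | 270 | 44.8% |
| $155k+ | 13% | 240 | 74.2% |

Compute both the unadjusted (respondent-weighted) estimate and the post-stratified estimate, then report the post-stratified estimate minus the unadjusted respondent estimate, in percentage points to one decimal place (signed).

-6.3 percentage points

Unadjusted (pooled respondent) estimate weights by respondent counts:
  (270/1020)×32.6 + (240/1020)×72.7 + (270/1020)×44.8 + (240/1020)×74.2 = 55.0529%
Post-stratified estimate weights by population shares:
  0.38×32.6 + 0.17×72.7 + 0.32×44.8 + 0.13×74.2 = 48.729%
Difference = 48.729 − 55.0529 = -6.3239 pp.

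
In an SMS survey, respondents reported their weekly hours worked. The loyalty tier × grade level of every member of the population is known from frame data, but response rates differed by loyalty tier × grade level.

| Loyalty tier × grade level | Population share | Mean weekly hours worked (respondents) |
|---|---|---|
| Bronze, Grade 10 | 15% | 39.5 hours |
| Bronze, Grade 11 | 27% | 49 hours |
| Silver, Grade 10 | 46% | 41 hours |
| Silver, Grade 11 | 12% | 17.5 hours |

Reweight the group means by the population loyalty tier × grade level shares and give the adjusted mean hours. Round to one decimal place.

40.1

Reweight to the known loyalty tier × grade level distribution:
  Bronze, Grade 10: 0.15 × 39.5 = 5.925
  Bronze, Grade 11: 0.27 × 49 = 13.23
  Silver, Grade 10: 0.46 × 41 = 18.86
  Silver, Grade 11: 0.12 × 17.5 = 2.1
Post-stratified estimate = 40.115 → 40.1.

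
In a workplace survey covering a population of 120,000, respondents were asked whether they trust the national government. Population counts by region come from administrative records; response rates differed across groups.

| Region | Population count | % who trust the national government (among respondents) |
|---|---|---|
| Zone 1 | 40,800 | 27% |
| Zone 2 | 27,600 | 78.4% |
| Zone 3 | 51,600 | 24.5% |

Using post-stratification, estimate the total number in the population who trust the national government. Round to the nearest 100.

Apply each group's respondent rate to its population count:
  Zone 1: 40,800 × 27% = 11,016
  Zone 2: 27,600 × 78.4% = 21638.4
  Zone 3: 51,600 × 24.5% = 12,642
Estimated total = 45296.4 → 45,300.

45,300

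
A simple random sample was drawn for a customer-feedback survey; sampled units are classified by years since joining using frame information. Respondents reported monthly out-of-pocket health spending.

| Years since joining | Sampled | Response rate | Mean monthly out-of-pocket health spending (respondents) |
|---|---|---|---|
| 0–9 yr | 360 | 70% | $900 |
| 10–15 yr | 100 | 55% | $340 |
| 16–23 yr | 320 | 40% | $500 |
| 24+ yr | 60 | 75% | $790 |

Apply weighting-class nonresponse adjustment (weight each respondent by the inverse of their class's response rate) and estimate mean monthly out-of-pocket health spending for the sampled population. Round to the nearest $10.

Each respondent's weight = sampled/responded in their class; summing within a class gives n_sampled, so:
  0–9 yr: 360 × 900 = 324,000
  10–15 yr: 100 × 340 = 34,000
  16–23 yr: 320 × 500 = 160,000
  24+ yr: 60 × 790 = 47,400
Adjusted estimate = 565,400 / 840 = 673.095 → $670.

$670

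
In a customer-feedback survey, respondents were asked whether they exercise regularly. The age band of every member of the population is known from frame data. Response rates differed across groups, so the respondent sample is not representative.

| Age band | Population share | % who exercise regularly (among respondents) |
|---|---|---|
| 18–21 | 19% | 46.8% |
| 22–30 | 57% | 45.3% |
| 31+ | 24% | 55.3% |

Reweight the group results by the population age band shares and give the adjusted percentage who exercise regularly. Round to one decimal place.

48.0%

Each cell contributes population-share × respondent value:
  18–21: 0.19 × 46.8 = 8.892
  22–30: 0.57 × 45.3 = 25.821
  31+: 0.24 × 55.3 = 13.272
Post-stratified estimate = 47.985 → 48.0%.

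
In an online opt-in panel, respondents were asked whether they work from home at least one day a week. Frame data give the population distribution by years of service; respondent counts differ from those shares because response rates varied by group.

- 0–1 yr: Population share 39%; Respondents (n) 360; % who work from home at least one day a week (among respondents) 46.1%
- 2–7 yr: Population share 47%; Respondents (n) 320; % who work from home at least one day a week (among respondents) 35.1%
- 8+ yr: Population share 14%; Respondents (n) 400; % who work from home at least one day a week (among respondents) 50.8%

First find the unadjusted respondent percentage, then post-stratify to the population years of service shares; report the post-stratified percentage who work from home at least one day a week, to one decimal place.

Unadjusted (pooled respondent) estimate weights by respondent counts:
  (360/1080)×46.1 + (320/1080)×35.1 + (400/1080)×50.8 = 44.5815%
Post-stratifying to population shares instead:
  0.39×46.1 + 0.47×35.1 + 0.14×50.8 = 41.588%

41.6%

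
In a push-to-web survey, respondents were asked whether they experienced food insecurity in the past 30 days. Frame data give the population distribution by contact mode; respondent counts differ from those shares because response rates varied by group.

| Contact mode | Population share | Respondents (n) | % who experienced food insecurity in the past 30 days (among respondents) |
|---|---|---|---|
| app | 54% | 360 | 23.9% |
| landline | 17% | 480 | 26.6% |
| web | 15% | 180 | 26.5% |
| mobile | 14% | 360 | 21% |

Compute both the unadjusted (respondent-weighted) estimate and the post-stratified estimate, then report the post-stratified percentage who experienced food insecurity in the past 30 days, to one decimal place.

24.3%

Naive respondent-only estimate (weights = respondent counts):
  (360/1380)×23.9 + (480/1380)×26.6 + (180/1380)×26.5 + (360/1380)×21 = 24.4217%
Post-stratifying to population shares instead:
  0.54×23.9 + 0.17×26.6 + 0.15×26.5 + 0.14×21 = 24.343%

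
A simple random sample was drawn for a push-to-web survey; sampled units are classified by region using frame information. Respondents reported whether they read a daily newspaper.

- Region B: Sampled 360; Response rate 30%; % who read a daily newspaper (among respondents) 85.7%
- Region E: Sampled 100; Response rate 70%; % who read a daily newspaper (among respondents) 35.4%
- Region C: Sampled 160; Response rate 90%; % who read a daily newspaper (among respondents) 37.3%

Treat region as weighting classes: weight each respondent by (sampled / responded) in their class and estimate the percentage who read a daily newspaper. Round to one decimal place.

65.1%

Each respondent's weight = sampled/responded in their class; summing within a class gives n_sampled, so:
  Region B: 360 × 85.7 = 30,852
  Region E: 100 × 35.4 = 3540
  Region C: 160 × 37.3 = 5968
Adjusted estimate = 40,360 / 620 = 65.0968 → 65.1%.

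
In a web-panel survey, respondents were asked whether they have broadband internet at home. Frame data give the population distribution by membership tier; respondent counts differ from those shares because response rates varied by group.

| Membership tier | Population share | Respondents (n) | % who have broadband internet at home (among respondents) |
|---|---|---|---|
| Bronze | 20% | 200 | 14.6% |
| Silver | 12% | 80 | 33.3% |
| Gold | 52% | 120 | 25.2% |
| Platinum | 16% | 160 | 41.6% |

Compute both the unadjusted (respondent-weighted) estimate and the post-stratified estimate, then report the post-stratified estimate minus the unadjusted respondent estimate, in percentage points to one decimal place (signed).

Without adjustment, the pooled respondent share is:
  (200/560)×14.6 + (80/560)×33.3 + (120/560)×25.2 + (160/560)×41.6 = 27.2571%
Reweighting by population membership tier shares:
  0.2×14.6 + 0.12×33.3 + 0.52×25.2 + 0.16×41.6 = 26.676%
Difference = 26.676 − 27.2571 = -0.5811 pp.

-0.6 percentage points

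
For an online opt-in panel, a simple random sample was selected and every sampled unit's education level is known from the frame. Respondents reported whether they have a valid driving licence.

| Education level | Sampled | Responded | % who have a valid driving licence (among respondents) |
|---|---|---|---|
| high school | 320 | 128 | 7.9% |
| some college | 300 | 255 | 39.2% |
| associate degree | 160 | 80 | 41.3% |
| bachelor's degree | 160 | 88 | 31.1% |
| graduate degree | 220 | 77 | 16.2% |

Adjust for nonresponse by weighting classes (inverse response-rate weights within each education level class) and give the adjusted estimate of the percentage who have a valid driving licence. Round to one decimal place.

25.4%

Response rates by class: high school 128/320 = 40%, some college 255/300 = 85%, associate degree 80/160 = 50%, bachelor's degree 88/160 = 55%, graduate degree 77/220 = 35%.
Each respondent's weight = sampled/responded in their class; summing within a class gives n_sampled, so:
  high school: 320 × 7.9 = 2528
  some college: 300 × 39.2 = 11,760
  associate degree: 160 × 41.3 = 6608
  bachelor's degree: 160 × 31.1 = 4976
  graduate degree: 220 × 16.2 = 3564
Adjusted estimate = 29,436 / 1,160 = 25.3759 → 25.4%.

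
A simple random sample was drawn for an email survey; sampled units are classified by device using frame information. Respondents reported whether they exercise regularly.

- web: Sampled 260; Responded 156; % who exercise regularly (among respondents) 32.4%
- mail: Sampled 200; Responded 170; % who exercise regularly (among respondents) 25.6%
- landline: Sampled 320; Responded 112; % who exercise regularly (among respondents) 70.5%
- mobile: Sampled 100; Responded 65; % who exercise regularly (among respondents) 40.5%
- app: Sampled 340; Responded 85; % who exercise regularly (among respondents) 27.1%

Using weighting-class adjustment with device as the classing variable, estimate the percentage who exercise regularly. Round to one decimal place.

Response rates by class: web 156/260 = 60%, mail 170/200 = 85%, landline 112/320 = 35%, mobile 65/100 = 65%, app 85/340 = 25%.
Weighting each respondent by the inverse class response rate inflates each class back to its sampled size, so the class weight is n_sampled:
  web: 260 × 32.4 = 8424
  mail: 200 × 25.6 = 5120
  landline: 320 × 70.5 = 22,560
  mobile: 100 × 40.5 = 4050
  app: 340 × 27.1 = 9214
Adjusted estimate = 49,368 / 1,220 = 40.4656 → 40.5%.

40.5%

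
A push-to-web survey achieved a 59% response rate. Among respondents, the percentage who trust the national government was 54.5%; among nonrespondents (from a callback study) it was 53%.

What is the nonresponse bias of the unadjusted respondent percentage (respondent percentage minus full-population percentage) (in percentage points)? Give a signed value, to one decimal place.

Nonresponse fraction = 1 − 0.59 = 0.41.
Bias = (nonresponse fraction) × (respondent percentage − nonrespondent percentage)
     = 0.41 × (54.5 − 53) = 0.41 × 1.5 = 0.615.

+0.6 percentage points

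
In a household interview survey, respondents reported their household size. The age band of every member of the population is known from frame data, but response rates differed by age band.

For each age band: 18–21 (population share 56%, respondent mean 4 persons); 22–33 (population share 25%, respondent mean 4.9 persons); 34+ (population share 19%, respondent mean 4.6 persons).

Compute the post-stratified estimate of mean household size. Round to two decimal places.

4.34

Each cell contributes population-share × respondent value:
  18–21: 0.56 × 4 = 2.24
  22–33: 0.25 × 4.9 = 1.225
  34+: 0.19 × 4.6 = 0.874
Post-stratified estimate = 4.339 → 4.34.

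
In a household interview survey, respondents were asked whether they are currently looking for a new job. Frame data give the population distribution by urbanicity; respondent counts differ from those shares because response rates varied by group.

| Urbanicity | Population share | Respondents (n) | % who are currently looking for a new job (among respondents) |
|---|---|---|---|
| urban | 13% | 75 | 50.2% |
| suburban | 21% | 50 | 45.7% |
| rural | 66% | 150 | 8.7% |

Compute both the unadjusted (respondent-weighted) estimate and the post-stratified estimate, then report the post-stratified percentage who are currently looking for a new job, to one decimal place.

21.9%

Naive respondent-only estimate (weights = respondent counts):
  (75/275)×50.2 + (50/275)×45.7 + (150/275)×8.7 = 26.7455%
Reweighting by population urbanicity shares:
  0.13×50.2 + 0.21×45.7 + 0.66×8.7 = 21.865%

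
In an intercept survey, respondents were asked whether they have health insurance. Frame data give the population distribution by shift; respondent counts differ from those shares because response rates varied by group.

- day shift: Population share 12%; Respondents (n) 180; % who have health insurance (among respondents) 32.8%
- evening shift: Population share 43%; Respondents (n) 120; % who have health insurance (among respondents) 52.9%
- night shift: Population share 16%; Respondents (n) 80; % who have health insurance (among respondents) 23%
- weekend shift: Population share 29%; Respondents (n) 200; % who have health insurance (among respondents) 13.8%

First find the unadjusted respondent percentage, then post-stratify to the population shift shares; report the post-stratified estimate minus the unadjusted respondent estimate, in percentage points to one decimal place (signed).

+5.3 percentage points

Without adjustment, the pooled respondent share is:
  (180/580)×32.8 + (120/580)×52.9 + (80/580)×23 + (200/580)×13.8 = 29.0552%
Reweighting by population shift shares:
  0.12×32.8 + 0.43×52.9 + 0.16×23 + 0.29×13.8 = 34.365%
Difference = 34.365 − 29.0552 = 5.3098 pp.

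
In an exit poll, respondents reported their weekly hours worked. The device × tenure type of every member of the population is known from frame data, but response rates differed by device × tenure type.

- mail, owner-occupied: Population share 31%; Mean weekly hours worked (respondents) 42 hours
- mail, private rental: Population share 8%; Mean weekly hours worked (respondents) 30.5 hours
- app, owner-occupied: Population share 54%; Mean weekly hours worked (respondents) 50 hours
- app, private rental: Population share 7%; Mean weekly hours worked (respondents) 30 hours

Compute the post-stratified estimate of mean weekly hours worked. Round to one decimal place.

Reweight to the known device × tenure type distribution:
  mail, owner-occupied: 0.31 × 42 = 13.02
  mail, private rental: 0.08 × 30.5 = 2.44
  app, owner-occupied: 0.54 × 50 = 27
  app, private rental: 0.07 × 30 = 2.1
Post-stratified estimate = 44.56 → 44.6.

44.6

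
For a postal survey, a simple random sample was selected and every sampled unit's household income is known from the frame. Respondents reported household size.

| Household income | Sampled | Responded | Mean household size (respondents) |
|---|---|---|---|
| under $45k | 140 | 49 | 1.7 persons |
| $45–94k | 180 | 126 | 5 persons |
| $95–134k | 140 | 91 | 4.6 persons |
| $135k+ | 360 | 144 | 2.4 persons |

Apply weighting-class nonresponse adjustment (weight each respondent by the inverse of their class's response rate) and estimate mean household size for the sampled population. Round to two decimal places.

Class response rates: under $45k 49/140 = 35%, $45–94k 126/180 = 70%, $95–134k 91/140 = 65%, $135k+ 144/360 = 40%.
Inverse-response-rate weighting restores each class to its sampled count, so class totals weight by n_sampled:
  under $45k: 140 × 1.7 = 238
  $45–94k: 180 × 5 = 900
  $95–134k: 140 × 4.6 = 644
  $135k+: 360 × 2.4 = 864
Adjusted estimate = 2646 / 820 = 3.22683 → 3.23.

3.23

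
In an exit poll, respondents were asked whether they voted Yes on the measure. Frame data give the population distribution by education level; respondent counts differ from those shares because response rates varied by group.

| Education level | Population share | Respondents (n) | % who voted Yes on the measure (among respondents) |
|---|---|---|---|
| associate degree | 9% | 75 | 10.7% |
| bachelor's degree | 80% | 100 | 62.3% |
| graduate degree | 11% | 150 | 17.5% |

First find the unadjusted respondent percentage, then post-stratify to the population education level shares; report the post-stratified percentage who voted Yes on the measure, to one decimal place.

Without adjustment, the pooled respondent share is:
  (75/325)×10.7 + (100/325)×62.3 + (150/325)×17.5 = 29.7154%
Post-stratified estimate weights by population shares:
  0.09×10.7 + 0.8×62.3 + 0.11×17.5 = 52.728%

52.7%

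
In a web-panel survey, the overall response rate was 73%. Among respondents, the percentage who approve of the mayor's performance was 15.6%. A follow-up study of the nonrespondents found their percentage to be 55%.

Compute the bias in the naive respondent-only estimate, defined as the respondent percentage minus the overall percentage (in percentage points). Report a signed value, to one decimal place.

Nonresponse fraction = 1 − 0.73 = 0.27.
Bias = (nonresponse fraction) × (respondent percentage − nonrespondent percentage)
     = 0.27 × (15.6 − 55) = 0.27 × -39.4 = -10.638.

-10.6 percentage points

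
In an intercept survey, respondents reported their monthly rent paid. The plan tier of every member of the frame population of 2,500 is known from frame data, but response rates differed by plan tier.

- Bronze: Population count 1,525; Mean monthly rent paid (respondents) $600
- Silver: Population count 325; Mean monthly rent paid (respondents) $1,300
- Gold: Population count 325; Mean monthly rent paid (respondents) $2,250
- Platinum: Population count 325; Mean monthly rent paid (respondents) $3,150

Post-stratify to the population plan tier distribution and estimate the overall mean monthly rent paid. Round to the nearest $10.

Post-stratification weights by population share, not respondent share:
  Bronze: (1,525/2,500) × 600 = 366
  Silver: (325/2,500) × 1300 = 169
  Gold: (325/2,500) × 2250 = 292.5
  Platinum: (325/2,500) × 3150 = 409.5
Post-stratified estimate = 1237 → $1,240.

$1,240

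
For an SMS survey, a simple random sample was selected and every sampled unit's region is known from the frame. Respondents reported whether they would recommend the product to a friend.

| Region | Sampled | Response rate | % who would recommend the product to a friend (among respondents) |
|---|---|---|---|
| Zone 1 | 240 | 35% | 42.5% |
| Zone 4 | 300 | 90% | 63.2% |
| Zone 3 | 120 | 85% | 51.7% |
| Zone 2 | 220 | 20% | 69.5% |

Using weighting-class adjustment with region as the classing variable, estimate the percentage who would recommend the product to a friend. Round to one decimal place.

57.6%

With weight = n_sampled/n_responded per class, the weighted class total is n_sampled:
  Zone 1: 240 × 42.5 = 10,200
  Zone 4: 300 × 63.2 = 18,960
  Zone 3: 120 × 51.7 = 6204
  Zone 2: 220 × 69.5 = 15,290
Adjusted estimate = 50,654 / 880 = 57.5614 → 57.6%.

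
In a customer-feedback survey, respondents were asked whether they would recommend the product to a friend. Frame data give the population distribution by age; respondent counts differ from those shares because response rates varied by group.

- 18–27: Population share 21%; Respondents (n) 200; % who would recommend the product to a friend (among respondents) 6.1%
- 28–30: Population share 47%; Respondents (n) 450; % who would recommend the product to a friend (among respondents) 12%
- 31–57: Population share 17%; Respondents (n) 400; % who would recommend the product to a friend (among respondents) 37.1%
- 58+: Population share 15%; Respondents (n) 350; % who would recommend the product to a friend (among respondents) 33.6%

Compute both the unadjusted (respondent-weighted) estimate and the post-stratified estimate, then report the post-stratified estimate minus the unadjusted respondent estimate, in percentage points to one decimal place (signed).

-5.5 percentage points

Without adjustment, the pooled respondent share is:
  (200/1400)×6.1 + (450/1400)×12 + (400/1400)×37.1 + (350/1400)×33.6 = 23.7286%
Post-stratified estimate weights by population shares:
  0.21×6.1 + 0.47×12 + 0.17×37.1 + 0.15×33.6 = 18.268%
Difference = 18.268 − 23.7286 = -5.4606 pp.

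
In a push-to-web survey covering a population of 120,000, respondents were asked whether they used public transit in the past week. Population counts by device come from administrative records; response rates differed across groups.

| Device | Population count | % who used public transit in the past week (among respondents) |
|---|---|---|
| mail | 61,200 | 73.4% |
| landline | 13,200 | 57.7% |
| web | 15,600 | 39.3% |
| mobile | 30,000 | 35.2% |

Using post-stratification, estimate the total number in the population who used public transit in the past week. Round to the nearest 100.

Estimated count per cell = population count × respondent percentage:
  mail: 61,200 × 73.4% = 44920.8
  landline: 13,200 × 57.7% = 7616.4
  web: 15,600 × 39.3% = 6130.8
  mobile: 30,000 × 35.2% = 10,560
Estimated total = 69,228 → 69,200.

69,200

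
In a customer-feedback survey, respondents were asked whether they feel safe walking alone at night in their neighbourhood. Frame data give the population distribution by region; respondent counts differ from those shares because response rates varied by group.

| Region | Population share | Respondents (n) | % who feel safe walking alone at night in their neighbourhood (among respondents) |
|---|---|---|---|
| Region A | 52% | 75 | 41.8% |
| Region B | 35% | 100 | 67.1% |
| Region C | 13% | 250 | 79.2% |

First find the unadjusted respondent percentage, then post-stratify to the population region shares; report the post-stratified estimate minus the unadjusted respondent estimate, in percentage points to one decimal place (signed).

Unadjusted (pooled respondent) estimate weights by respondent counts:
  (75/425)×41.8 + (100/425)×67.1 + (250/425)×79.2 = 69.7529%
Reweighting by population region shares:
  0.52×41.8 + 0.35×67.1 + 0.13×79.2 = 55.517%
Difference = 55.517 − 69.7529 = -14.2359 pp.

-14.2 percentage points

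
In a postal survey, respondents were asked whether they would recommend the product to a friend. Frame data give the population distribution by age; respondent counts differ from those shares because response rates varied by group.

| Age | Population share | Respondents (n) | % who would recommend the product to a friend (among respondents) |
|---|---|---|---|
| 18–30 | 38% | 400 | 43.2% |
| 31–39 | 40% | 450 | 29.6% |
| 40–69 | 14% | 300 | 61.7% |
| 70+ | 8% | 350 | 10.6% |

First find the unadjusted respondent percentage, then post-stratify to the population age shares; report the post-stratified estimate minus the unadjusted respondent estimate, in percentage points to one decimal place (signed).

Without adjustment, the pooled respondent share is:
  (400/1500)×43.2 + (450/1500)×29.6 + (300/1500)×61.7 + (350/1500)×10.6 = 35.2133%
Post-stratified estimate weights by population shares:
  0.38×43.2 + 0.4×29.6 + 0.14×61.7 + 0.08×10.6 = 37.742%
Difference = 37.742 − 35.2133 = 2.5287 pp.

+2.5 percentage points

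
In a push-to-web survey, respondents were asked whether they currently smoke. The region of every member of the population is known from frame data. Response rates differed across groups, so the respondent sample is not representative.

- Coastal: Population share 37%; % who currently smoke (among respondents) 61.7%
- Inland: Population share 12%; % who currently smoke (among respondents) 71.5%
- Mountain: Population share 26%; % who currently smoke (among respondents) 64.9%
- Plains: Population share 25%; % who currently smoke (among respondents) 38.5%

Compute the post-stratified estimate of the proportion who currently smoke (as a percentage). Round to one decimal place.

Weight each group's respondent value by its population share:
  Coastal: 0.37 × 61.7 = 22.829
  Inland: 0.12 × 71.5 = 8.58
  Mountain: 0.26 × 64.9 = 16.874
  Plains: 0.25 × 38.5 = 9.625
Post-stratified estimate = 57.908 → 57.9%.

57.9%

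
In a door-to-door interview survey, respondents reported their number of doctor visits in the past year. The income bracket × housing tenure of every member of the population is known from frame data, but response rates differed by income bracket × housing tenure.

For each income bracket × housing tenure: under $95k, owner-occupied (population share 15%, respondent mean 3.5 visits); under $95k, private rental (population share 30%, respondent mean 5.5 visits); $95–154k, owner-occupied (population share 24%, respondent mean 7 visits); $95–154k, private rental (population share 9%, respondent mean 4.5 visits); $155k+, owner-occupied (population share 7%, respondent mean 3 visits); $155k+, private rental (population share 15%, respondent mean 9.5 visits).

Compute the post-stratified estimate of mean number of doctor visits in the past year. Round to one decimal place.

Post-stratification weights by population share, not respondent share:
  under $95k, owner-occupied: 0.15 × 3.5 = 0.525
  under $95k, private rental: 0.3 × 5.5 = 1.65
  $95–154k, owner-occupied: 0.24 × 7 = 1.68
  $95–154k, private rental: 0.09 × 4.5 = 0.405
  $155k+, owner-occupied: 0.07 × 3 = 0.21
  $155k+, private rental: 0.15 × 9.5 = 1.425
Post-stratified estimate = 5.895 → 5.9.

5.9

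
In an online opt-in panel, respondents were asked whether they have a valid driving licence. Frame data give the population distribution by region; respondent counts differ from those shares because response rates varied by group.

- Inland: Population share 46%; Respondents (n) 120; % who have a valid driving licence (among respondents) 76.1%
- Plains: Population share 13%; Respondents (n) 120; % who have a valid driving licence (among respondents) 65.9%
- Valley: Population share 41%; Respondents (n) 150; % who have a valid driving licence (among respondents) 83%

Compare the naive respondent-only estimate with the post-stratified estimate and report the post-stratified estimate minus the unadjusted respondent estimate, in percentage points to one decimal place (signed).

Without adjustment, the pooled respondent share is:
  (120/390)×76.1 + (120/390)×65.9 + (150/390)×83 = 75.6154%
Reweighting by population region shares:
  0.46×76.1 + 0.13×65.9 + 0.41×83 = 77.603%
Difference = 77.603 − 75.6154 = 1.9876 pp.

+2.0 percentage points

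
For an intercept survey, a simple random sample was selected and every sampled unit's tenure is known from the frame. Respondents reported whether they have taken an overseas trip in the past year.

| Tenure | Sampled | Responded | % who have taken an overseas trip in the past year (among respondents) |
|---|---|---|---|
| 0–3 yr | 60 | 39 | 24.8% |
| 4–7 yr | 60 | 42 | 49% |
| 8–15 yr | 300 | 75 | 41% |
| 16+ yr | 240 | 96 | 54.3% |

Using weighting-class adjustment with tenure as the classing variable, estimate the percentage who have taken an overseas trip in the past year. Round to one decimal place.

Class response rates: 0–3 yr 39/60 = 65%, 4–7 yr 42/60 = 70%, 8–15 yr 75/300 = 25%, 16+ yr 96/240 = 40%.
Weighting each respondent by the inverse class response rate inflates each class back to its sampled size, so the class weight is n_sampled:
  0–3 yr: 60 × 24.8 = 1488
  4–7 yr: 60 × 49 = 2940
  8–15 yr: 300 × 41 = 12,300
  16+ yr: 240 × 54.3 = 13,032
Adjusted estimate = 29,760 / 660 = 45.0909 → 45.1%.

45.1%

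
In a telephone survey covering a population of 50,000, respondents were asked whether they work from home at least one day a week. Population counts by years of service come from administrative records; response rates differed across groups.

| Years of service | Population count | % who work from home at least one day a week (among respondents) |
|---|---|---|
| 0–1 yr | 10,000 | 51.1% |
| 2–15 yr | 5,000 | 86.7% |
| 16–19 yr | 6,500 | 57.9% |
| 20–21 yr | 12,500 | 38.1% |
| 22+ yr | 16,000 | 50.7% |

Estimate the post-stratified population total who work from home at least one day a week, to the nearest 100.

26,100

Each cell contributes its population count × the respondent rate:
  0–1 yr: 10,000 × 51.1% = 5110
  2–15 yr: 5,000 × 86.7% = 4335
  16–19 yr: 6,500 × 57.9% = 3763.5
  20–21 yr: 12,500 × 38.1% = 4762.5
  22+ yr: 16,000 × 50.7% = 8112
Estimated total = 26,083 → 26,100.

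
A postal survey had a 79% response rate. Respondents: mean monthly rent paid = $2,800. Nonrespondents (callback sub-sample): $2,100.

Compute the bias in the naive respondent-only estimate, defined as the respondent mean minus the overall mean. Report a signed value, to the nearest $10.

Nonresponse fraction = 1 − 0.79 = 0.21.
Bias = (nonresponse fraction) × (respondent mean − nonrespondent mean)
     = 0.21 × (2800 − 2100) = 0.21 × 700 = 147.

+$150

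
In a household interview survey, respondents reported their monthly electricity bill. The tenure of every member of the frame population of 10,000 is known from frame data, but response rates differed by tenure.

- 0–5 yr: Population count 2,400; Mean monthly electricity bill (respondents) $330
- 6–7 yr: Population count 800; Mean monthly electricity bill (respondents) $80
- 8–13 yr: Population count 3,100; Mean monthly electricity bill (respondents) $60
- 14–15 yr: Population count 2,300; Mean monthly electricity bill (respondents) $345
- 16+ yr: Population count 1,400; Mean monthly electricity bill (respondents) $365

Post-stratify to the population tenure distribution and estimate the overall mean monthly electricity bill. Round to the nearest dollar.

Each cell contributes population-share × respondent value:
  0–5 yr: (2,400/10,000) × 330 = 79.2
  6–7 yr: (800/10,000) × 80 = 6.4
  8–13 yr: (3,100/10,000) × 60 = 18.6
  14–15 yr: (2,300/10,000) × 345 = 79.35
  16+ yr: (1,400/10,000) × 365 = 51.1
Post-stratified estimate = 234.65 → $235.

$235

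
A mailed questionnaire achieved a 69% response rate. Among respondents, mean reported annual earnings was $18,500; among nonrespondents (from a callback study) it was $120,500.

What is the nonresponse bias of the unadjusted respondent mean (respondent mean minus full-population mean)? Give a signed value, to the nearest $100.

Nonresponse fraction = 1 − 0.69 = 0.31.
Bias = (nonresponse fraction) × (respondent mean − nonrespondent mean)
     = 0.31 × (18,500 − 120,500) = 0.31 × -102,000 = -31,620.

-$31,600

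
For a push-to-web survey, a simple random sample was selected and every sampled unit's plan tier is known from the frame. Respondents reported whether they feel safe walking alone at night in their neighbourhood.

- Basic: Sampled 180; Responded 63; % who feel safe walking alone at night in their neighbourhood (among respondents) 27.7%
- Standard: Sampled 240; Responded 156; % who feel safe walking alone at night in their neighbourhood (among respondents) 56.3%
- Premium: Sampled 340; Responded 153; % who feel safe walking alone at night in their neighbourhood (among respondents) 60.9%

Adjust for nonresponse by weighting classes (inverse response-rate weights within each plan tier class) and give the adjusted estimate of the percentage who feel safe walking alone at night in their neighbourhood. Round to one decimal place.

51.6%

Response rates by class: Basic 63/180 = 35%, Standard 156/240 = 65%, Premium 153/340 = 45%.
Weighting each respondent by the inverse class response rate inflates each class back to its sampled size, so the class weight is n_sampled:
  Basic: 180 × 27.7 = 4986
  Standard: 240 × 56.3 = 13,512
  Premium: 340 × 60.9 = 20,706
Adjusted estimate = 39,204 / 760 = 51.5842 → 51.6%.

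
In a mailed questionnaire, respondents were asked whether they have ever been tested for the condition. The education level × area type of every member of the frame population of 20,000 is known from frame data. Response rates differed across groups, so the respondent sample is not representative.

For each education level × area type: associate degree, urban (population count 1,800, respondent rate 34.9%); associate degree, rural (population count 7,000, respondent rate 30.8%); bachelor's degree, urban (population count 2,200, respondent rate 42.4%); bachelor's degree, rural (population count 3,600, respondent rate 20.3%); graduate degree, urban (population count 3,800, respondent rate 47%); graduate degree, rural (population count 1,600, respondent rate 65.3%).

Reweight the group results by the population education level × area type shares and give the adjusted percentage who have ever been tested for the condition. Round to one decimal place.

Post-stratification weights by population share, not respondent share:
  associate degree, urban: (1,800/20,000) × 34.9 = 3.141
  associate degree, rural: (7,000/20,000) × 30.8 = 10.78
  bachelor's degree, urban: (2,200/20,000) × 42.4 = 4.664
  bachelor's degree, rural: (3,600/20,000) × 20.3 = 3.654
  graduate degree, urban: (3,800/20,000) × 47 = 8.93
  graduate degree, rural: (1,600/20,000) × 65.3 = 5.224
Post-stratified estimate = 36.393 → 36.4%.

36.4%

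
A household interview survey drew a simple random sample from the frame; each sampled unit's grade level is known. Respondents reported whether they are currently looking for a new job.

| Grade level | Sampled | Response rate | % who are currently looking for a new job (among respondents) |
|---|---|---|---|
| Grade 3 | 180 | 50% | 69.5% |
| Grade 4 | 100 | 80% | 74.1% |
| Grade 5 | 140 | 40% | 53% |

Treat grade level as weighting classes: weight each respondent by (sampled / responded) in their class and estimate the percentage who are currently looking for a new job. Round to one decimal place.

65.1%

Inverse-response-rate weighting restores each class to its sampled count, so class totals weight by n_sampled:
  Grade 3: 180 × 69.5 = 12,510
  Grade 4: 100 × 74.1 = 7410
  Grade 5: 140 × 53 = 7420
Adjusted estimate = 27,340 / 420 = 65.0952 → 65.1%.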